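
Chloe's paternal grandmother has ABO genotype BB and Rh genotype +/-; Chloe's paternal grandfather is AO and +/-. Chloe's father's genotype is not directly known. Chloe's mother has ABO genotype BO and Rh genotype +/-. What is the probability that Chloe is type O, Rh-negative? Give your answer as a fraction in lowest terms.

Chloe's father's ABO genotype from BB × AO: 1/2 AB, 1/2 BO.
Crossing each possibility with the mother BO and summing P(type O): 1/2·0 + 1/2·1/4 = 1/8.
Similarly for Rh via the father's Rh distribution: P(Rh-) = 1/4.
Independent loci: 1/8 × 1/4 = 1/32.

1/32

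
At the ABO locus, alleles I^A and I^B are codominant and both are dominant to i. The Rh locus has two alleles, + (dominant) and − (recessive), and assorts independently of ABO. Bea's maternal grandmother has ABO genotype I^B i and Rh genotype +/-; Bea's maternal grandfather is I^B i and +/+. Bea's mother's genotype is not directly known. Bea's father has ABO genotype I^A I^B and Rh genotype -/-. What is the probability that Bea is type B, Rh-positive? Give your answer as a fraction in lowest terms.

3/8

Bea's mother's ABO genotype from I^B i × I^B i: 1/4 I^B I^B, 1/2 I^B i, 1/4 i i.
Crossing each possibility with the father I^A I^B and summing P(type B): 1/4·1/2 + 1/2·1/2 + 1/4·1/2 = 1/2.
Similarly for Rh via the mother's Rh distribution: P(Rh+) = 3/4.
Independent loci: 1/2 × 3/4 = 3/8.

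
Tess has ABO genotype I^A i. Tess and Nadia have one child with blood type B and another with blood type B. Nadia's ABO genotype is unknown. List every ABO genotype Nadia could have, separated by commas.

I^A I^B, I^B I^B, I^B i

For each candidate genotype of Nadia, check whether crossing it with I^A i can produce every observed child phenotype.
  I^A I^A → possible child types {A} ✗
  I^A I^B → possible child types {A, B, AB} ✓
  I^A i → possible child types {O, A} ✗
  I^B I^B → possible child types {B, AB} ✓
  I^B i → possible child types {O, A, B, AB} ✓
  i i → possible child types {O, A} ✗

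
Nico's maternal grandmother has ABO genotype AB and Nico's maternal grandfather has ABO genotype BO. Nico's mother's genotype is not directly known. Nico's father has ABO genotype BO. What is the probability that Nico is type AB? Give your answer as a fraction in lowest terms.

Nico's mother's ABO genotype from AB × BO: 1/4 AB, 1/4 AO, 1/4 BB, 1/4 BO.
Crossing each possibility with the father BO and summing P(type AB): 1/4·1/4 + 1/4·1/4 + 1/4·0 + 1/4·0 = 1/8.

1/8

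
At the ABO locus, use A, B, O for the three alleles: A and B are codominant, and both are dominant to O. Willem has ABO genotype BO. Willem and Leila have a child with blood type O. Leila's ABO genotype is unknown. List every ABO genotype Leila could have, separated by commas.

AO, BO, OO

For each candidate genotype of Leila, check whether crossing it with BO can produce every observed child phenotype.
  AA → possible child types {A, AB} ✗
  AB → possible child types {A, B, AB} ✗
  AO → possible child types {O, A, B, AB} ✓
  BB → possible child types {B} ✗
  BO → possible child types {O, B} ✓
  OO → possible child types {O, B} ✓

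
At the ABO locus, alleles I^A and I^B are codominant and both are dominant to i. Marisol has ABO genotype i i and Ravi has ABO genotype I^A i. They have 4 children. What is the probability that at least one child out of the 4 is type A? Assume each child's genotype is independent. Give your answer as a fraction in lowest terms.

ABO cross i i × I^A i → 1/2 O, 1/2 A.
So P(type A) = 1/2 per child.
P(none) = (1/2)^4 = 1/16; P(at least one) = 1 − 1/16 = 15/16.

15/16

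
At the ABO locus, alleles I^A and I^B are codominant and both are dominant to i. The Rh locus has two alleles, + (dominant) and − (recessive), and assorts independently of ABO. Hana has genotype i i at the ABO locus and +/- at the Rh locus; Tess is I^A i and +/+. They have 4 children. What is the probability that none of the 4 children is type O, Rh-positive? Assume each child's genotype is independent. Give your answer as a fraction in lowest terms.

1/16

ABO cross i i × I^A i → 1/2 O, 1/2 A.
Rh cross +/- × +/+ → 1 Rh+; so P(type O, Rh-positive) = 1/2 × 1 = 1/2 per child.
P(not type O, Rh-positive) = 1/2 for one child; (1/2)^4 = 1/16.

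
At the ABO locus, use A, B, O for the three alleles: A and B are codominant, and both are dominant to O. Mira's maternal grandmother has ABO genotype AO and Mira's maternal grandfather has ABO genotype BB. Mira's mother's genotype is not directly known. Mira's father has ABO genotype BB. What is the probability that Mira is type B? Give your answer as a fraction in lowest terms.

3/4

Mira's mother's ABO genotype from AO × BB: 1/2 AB, 1/2 BO.
Crossing each possibility with the father BB and summing P(type B): 1/2·1/2 + 1/2·1 = 3/4.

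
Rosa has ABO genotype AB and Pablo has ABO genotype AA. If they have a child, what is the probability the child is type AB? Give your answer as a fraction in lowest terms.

1/2

ABO cross AB × AA → offspring phenotypes: 1/2 A, 1/2 AB.
So P(type AB) = 1/2.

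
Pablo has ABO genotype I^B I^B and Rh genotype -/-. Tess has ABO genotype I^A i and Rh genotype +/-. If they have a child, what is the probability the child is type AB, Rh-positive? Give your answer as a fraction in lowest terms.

ABO cross I^B I^B × I^A i → offspring phenotypes: 1/2 B, 1/2 AB.
Rh cross -/- × +/- → 1/2 Rh+, 1/2 Rh-.
Independent loci: P(type AB, Rh-positive) = 1/2 × 1/2 = 1/4.

1/4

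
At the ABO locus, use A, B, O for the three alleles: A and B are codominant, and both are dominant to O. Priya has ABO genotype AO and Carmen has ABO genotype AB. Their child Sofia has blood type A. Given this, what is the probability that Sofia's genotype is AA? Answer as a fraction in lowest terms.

Cross AO × AB → 1/4 AA, 1/4 AB, 1/4 AO, 1/4 BO.
Type-A genotypes among offspring: AA (1/4), AO (1/4); total 1/2.
P(AA | type A) = (1/4) / (1/2) = 1/2.

1/2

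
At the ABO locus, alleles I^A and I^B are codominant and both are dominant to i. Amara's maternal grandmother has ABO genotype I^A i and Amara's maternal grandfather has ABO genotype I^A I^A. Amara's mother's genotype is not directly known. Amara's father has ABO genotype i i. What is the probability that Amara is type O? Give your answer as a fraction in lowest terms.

1/4

Amara's mother's ABO genotype from I^A i × I^A I^A: 1/2 I^A I^A, 1/2 I^A i.
Crossing each possibility with the father i i and summing P(type O): 1/2·0 + 1/2·1/2 = 1/4.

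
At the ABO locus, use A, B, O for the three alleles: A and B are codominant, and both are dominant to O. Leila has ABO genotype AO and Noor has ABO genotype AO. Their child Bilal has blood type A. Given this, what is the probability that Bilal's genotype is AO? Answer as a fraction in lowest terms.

Cross AO × AO → 1/4 AA, 1/2 AO, 1/4 OO.
Type-A genotypes among offspring: AA (1/4), AO (1/2); total 3/4.
P(AO | type A) = (1/2) / (3/4) = 2/3.

2/3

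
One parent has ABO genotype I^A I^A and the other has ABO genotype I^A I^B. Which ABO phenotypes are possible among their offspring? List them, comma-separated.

A, AB

Gametes from I^A I^A × I^A I^B give offspring ABO genotypes I^A I^A, I^A I^B, i.e. phenotypes A, AB.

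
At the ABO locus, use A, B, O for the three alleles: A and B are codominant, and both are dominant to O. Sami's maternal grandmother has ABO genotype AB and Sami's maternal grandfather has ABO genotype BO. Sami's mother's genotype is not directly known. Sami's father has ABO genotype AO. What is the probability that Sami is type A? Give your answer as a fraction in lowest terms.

Sami's mother's ABO genotype from AB × BO: 1/4 AB, 1/4 AO, 1/4 BB, 1/4 BO.
Crossing each possibility with the father AO and summing P(type A): 1/4·1/2 + 1/4·3/4 + 1/4·0 + 1/4·1/4 = 3/8.

3/8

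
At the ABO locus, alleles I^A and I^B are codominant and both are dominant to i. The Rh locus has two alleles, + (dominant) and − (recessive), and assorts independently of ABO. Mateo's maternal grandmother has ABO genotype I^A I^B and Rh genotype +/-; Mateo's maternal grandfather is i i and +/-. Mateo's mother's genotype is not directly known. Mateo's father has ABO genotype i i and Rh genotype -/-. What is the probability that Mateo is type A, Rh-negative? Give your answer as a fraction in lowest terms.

Mateo's mother's ABO genotype from I^A I^B × i i: 1/2 I^A i, 1/2 I^B i.
Crossing each possibility with the father i i and summing P(type A): 1/2·1/2 + 1/2·0 = 1/4.
Similarly for Rh via the mother's Rh distribution: P(Rh-) = 1/2.
Independent loci: 1/4 × 1/2 = 1/8.

1/8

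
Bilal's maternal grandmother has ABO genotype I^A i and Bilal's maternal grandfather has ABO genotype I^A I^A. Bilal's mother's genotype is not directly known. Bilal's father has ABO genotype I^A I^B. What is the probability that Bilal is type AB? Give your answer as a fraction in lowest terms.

Bilal's mother's ABO genotype from I^A i × I^A I^A: 1/2 I^A I^A, 1/2 I^A i.
Crossing each possibility with the father I^A I^B and summing P(type AB): 1/2·1/2 + 1/2·1/4 = 3/8.

3/8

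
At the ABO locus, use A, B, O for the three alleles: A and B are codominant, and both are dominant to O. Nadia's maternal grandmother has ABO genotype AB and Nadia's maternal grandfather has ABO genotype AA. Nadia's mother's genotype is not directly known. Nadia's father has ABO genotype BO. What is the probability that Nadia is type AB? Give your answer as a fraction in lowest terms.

Nadia's mother's ABO genotype from AB × AA: 1/2 AA, 1/2 AB.
Crossing each possibility with the father BO and summing P(type AB): 1/2·1/2 + 1/2·1/4 = 3/8.

3/8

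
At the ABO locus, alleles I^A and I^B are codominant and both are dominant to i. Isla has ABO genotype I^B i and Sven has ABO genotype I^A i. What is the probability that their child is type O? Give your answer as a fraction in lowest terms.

1/4

ABO cross I^B i × I^A i → offspring phenotypes: 1/4 O, 1/4 A, 1/4 B, 1/4 AB.
So P(type O) = 1/4.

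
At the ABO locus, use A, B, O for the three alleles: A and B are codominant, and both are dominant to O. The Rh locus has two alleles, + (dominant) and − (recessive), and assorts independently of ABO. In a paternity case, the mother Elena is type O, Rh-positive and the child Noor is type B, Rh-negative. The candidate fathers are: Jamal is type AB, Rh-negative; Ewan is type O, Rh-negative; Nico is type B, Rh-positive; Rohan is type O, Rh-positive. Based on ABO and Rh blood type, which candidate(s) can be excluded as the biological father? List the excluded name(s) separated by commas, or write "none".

Ewan, Rohan

A candidate is excluded only if no genotype consistent with his phenotype could produce a type B, Rh-negative child with a type O, Rh-positive mother.
Ewan (type O, Rh-): no genotype consistent with that phenotype can produce a type-B Rh- child with a type-O mother.
Rohan (type O, Rh+): no genotype consistent with that phenotype can produce a type-B Rh- child with a type-O mother.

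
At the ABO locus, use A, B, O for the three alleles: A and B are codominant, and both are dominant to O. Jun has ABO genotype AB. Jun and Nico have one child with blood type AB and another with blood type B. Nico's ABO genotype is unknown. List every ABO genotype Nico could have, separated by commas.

AB, AO, BB, BO

For each candidate genotype of Nico, check whether crossing it with AB can produce every observed child phenotype.
  AA → possible child types {A, AB} ✗
  AB → possible child types {A, B, AB} ✓
  AO → possible child types {A, B, AB} ✓
  BB → possible child types {B, AB} ✓
  BO → possible child types {A, B, AB} ✓
  OO → possible child types {A, B} ✗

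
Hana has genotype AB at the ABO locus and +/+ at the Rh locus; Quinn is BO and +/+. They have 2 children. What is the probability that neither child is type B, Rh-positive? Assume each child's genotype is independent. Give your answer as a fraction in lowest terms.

1/4

ABO cross AB × BO → 1/4 A, 1/2 B, 1/4 AB.
Rh cross +/+ × +/+ → 1 Rh+; so P(type B, Rh-positive) = 1/2 × 1 = 1/2 per child.
P(not type B, Rh-positive) = 1/2 for one child; (1/2)^2 = 1/4.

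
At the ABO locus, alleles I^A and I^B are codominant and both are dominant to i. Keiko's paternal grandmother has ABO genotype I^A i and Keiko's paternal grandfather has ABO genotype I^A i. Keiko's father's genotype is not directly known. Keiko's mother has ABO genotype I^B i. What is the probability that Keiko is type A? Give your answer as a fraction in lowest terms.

1/4

Keiko's father's ABO genotype from I^A i × I^A i: 1/4 I^A I^A, 1/2 I^A i, 1/4 i i.
Crossing each possibility with the mother I^B i and summing P(type A): 1/4·1/2 + 1/2·1/4 + 1/4·0 = 1/4.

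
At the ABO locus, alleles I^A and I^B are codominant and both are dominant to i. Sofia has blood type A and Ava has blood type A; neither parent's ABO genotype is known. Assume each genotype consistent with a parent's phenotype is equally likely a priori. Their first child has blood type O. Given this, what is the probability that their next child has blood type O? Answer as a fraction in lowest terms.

Possible genotypes: Sofia ∈ {I^A I^A, I^A i}; Ava ∈ {I^A I^A, I^A i}.
Weight each parental genotype pair by prior × P(type-O child):
  I^A i × I^A i: posterior weight 1; P(next child type O) = 1/4.
Weighted sum = 1/4.

1/4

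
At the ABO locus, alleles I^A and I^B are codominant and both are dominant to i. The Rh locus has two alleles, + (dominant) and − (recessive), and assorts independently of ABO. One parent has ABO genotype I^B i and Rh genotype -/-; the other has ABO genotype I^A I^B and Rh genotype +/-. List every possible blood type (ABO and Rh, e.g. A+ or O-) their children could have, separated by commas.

A+, A-, B+, B-, AB+, AB-

Gametes from I^B i × I^A I^B give offspring ABO genotypes I^A I^B, I^A i, I^B I^B, I^B i, i.e. phenotypes A, B, AB.
Rh cross -/- × +/- → phenotypes Rh+, Rh-.
Combining independently: A+, A-, B+, B-, AB+, AB-.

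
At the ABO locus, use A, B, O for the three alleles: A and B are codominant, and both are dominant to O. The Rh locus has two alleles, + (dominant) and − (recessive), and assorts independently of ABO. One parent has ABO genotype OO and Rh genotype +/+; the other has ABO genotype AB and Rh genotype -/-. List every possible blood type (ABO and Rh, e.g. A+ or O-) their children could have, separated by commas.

Gametes from OO × AB give offspring ABO genotypes AO, BO, i.e. phenotypes A, B.
Rh cross +/+ × -/- → phenotypes Rh+.
Combining independently: A+, B+.

A+, B+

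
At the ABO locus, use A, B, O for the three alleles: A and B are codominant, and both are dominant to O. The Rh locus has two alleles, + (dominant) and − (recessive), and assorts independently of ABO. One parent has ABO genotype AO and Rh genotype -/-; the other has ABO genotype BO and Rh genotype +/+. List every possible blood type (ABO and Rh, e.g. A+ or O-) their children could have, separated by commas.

O+, A+, B+, AB+

Gametes from AO × BO give offspring ABO genotypes AB, AO, BO, OO, i.e. phenotypes O, A, B, AB.
Rh cross -/- × +/+ → phenotypes Rh+.
Combining independently: O+, A+, B+, AB+.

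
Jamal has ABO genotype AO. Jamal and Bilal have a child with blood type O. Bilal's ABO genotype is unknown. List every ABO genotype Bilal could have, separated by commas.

AO, BO, OO

For each candidate genotype of Bilal, check whether crossing it with AO can produce every observed child phenotype.
  AA → possible child types {A} ✗
  AB → possible child types {A, B, AB} ✗
  AO → possible child types {O, A} ✓
  BB → possible child types {B, AB} ✗
  BO → possible child types {O, A, B, AB} ✓
  OO → possible child types {O, A} ✓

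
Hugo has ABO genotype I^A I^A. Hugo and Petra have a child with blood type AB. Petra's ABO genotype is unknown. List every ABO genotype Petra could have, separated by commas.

For each candidate genotype of Petra, check whether crossing it with I^A I^A can produce every observed child phenotype.
  I^A I^A → possible child types {A} ✗
  I^A I^B → possible child types {A, AB} ✓
  I^A i → possible child types {A} ✗
  I^B I^B → possible child types {AB} ✓
  I^B i → possible child types {A, AB} ✓
  i i → possible child types {A} ✗

I^A I^B, I^B I^B, I^B i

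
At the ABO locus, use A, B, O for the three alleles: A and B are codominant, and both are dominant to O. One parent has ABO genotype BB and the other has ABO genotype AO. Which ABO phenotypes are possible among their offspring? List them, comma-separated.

Gametes from BB × AO give offspring ABO genotypes AB, BO, i.e. phenotypes B, AB.

B, AB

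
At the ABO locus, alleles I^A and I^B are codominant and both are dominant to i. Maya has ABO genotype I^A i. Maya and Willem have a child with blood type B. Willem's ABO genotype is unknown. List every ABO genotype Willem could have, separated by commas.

I^A I^B, I^B I^B, I^B i

For each candidate genotype of Willem, check whether crossing it with I^A i can produce every observed child phenotype.
  I^A I^A → possible child types {A} ✗
  I^A I^B → possible child types {A, B, AB} ✓
  I^A i → possible child types {O, A} ✗
  I^B I^B → possible child types {B, AB} ✓
  I^B i → possible child types {O, A, B, AB} ✓
  i i → possible child types {O, A} ✗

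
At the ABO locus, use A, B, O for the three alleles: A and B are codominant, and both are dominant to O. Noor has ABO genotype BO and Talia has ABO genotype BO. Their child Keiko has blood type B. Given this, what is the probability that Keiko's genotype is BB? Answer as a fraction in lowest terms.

1/3

Cross BO × BO → 1/4 BB, 1/2 BO, 1/4 OO.
Type-B genotypes among offspring: BB (1/4), BO (1/2); total 3/4.
P(BB | type B) = (1/4) / (3/4) = 1/3.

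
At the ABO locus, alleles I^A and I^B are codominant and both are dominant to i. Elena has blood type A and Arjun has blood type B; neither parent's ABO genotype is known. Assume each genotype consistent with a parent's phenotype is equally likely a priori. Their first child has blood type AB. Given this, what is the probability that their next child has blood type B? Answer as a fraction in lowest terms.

5/36

Possible genotypes: Elena ∈ {I^A I^A, I^A i}; Arjun ∈ {I^B I^B, I^B i}.
Weight each parental genotype pair by prior × P(type-AB child):
  I^A I^A × I^B I^B: posterior weight 4/9; P(next child type B) = 0.
  I^A I^A × I^B i: posterior weight 2/9; P(next child type B) = 0.
  I^A i × I^B I^B: posterior weight 2/9; P(next child type B) = 1/2.
  I^A i × I^B i: posterior weight 1/9; P(next child type B) = 1/4.
Weighted sum = 5/36.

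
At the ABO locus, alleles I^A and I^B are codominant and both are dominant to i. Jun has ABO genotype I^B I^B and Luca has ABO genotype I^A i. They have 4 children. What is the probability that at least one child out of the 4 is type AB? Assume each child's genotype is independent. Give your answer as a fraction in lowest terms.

ABO cross I^B I^B × I^A i → 1/2 B, 1/2 AB.
So P(type AB) = 1/2 per child.
P(none) = (1/2)^4 = 1/16; P(at least one) = 1 − 1/16 = 15/16.

15/16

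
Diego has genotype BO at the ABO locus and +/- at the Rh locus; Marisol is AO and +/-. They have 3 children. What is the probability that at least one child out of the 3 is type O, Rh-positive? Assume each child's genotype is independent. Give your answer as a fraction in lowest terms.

1899/4096

ABO cross BO × AO → 1/4 O, 1/4 A, 1/4 B, 1/4 AB.
Rh cross +/- × +/- → 3/4 Rh+, 1/4 Rh-; so P(type O, Rh-positive) = 1/4 × 3/4 = 3/16 per child.
P(none) = (13/16)^3 = 2197/4096; P(at least one) = 1 − 2197/4096 = 1899/4096.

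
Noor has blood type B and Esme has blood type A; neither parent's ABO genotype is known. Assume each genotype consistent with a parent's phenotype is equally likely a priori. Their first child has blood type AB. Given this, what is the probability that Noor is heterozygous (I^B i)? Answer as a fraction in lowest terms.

Possible genotypes: Noor ∈ {I^B I^B, I^B i}; Esme ∈ {I^A I^A, I^A i}.
Weight each parental genotype pair by prior × P(type-AB child):
  I^B I^B × I^A I^A: posterior weight 4/9.
  I^B I^B × I^A i: posterior weight 2/9.
  I^B i × I^A I^A: posterior weight 2/9.
  I^B i × I^A i: posterior weight 1/9.
Sum the posterior weight over pairs where Noor is I^B i: 1/3.

1/3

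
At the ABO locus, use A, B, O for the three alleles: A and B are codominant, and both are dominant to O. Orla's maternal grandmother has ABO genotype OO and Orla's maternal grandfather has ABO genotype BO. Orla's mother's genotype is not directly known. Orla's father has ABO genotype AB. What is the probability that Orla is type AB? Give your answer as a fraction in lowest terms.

Orla's mother's ABO genotype from OO × BO: 1/2 BO, 1/2 OO.
Crossing each possibility with the father AB and summing P(type AB): 1/2·1/4 + 1/2·0 = 1/8.

1/8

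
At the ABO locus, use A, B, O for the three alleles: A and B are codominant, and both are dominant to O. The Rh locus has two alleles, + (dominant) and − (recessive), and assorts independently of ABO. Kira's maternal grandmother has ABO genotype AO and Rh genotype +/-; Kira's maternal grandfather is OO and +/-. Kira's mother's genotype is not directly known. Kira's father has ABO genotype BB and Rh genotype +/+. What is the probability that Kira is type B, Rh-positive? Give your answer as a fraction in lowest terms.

Kira's mother's ABO genotype from AO × OO: 1/2 AO, 1/2 OO.
Crossing each possibility with the father BB and summing P(type B): 1/2·1/2 + 1/2·1 = 3/4.
Similarly for Rh via the mother's Rh distribution: P(Rh+) = 1.
Independent loci: 3/4 × 1 = 3/4.

3/4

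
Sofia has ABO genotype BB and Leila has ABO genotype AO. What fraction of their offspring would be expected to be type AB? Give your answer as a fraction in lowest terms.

ABO cross BB × AO → offspring phenotypes: 1/2 B, 1/2 AB.
So P(type AB) = 1/2.

1/2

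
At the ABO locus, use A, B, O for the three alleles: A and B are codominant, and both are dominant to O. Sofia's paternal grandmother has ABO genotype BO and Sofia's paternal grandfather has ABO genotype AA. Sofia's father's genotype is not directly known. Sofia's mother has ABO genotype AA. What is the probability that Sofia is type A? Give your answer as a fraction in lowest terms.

Sofia's father's ABO genotype from BO × AA: 1/2 AB, 1/2 AO.
Crossing each possibility with the mother AA and summing P(type A): 1/2·1/2 + 1/2·1 = 3/4.

3/4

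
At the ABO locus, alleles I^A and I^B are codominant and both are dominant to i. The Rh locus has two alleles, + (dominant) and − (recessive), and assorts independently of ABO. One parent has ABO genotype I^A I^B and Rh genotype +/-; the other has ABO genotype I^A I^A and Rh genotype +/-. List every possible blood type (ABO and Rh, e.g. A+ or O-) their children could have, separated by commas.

Gametes from I^A I^B × I^A I^A give offspring ABO genotypes I^A I^A, I^A I^B, i.e. phenotypes A, AB.
Rh cross +/- × +/- → phenotypes Rh+, Rh-.
Combining independently: A+, A-, AB+, AB-.

A+, A-, AB+, AB-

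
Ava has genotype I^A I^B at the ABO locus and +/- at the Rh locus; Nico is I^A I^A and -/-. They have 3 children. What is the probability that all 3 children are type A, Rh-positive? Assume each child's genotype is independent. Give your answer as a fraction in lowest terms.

ABO cross I^A I^B × I^A I^A → 1/2 A, 1/2 AB.
Rh cross +/- × -/- → 1/2 Rh+, 1/2 Rh-; so P(type A, Rh-positive) = 1/2 × 1/2 = 1/4 per child.
All 3 independent: (1/4)^3 = 1/64.

1/64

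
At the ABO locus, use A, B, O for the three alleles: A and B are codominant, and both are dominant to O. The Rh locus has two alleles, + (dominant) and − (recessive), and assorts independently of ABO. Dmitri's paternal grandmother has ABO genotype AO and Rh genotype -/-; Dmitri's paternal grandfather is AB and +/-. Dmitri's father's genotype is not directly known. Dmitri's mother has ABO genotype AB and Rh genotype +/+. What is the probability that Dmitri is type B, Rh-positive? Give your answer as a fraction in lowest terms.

Dmitri's father's ABO genotype from AO × AB: 1/4 AA, 1/4 AB, 1/4 AO, 1/4 BO.
Crossing each possibility with the mother AB and summing P(type B): 1/4·0 + 1/4·1/4 + 1/4·1/4 + 1/4·1/2 = 1/4.
Similarly for Rh via the father's Rh distribution: P(Rh+) = 1.
Independent loci: 1/4 × 1 = 1/4.

1/4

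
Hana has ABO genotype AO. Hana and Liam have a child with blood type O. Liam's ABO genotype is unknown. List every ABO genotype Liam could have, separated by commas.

AO, BO, OO

For each candidate genotype of Liam, check whether crossing it with AO can produce every observed child phenotype.
  AA → possible child types {A} ✗
  AB → possible child types {A, B, AB} ✗
  AO → possible child types {O, A} ✓
  BB → possible child types {B, AB} ✗
  BO → possible child types {O, A, B, AB} ✓
  OO → possible child types {O, A} ✓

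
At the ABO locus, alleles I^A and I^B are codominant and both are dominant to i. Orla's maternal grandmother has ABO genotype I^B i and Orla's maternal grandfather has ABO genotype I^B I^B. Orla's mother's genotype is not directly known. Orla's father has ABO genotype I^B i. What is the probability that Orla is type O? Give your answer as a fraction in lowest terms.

1/8

Orla's mother's ABO genotype from I^B i × I^B I^B: 1/2 I^B I^B, 1/2 I^B i.
Crossing each possibility with the father I^B i and summing P(type O): 1/2·0 + 1/2·1/4 = 1/8.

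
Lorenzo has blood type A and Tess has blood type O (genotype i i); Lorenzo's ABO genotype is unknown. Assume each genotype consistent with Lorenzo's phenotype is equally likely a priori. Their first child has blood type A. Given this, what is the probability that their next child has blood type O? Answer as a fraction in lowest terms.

1/6

Possible genotypes: Lorenzo ∈ {I^A I^A, I^A i}; Tess ∈ {i i}.
Weight each parental genotype pair by prior × P(type-A child):
  I^A I^A × i i: posterior weight 2/3; P(next child type O) = 0.
  I^A i × i i: posterior weight 1/3; P(next child type O) = 1/2.
Weighted sum = 1/6.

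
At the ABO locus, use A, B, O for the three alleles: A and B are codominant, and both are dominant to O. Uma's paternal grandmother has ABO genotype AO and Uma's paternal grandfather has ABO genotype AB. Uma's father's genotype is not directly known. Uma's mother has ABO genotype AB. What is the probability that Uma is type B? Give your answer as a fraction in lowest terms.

Uma's father's ABO genotype from AO × AB: 1/4 AA, 1/4 AB, 1/4 AO, 1/4 BO.
Crossing each possibility with the mother AB and summing P(type B): 1/4·0 + 1/4·1/4 + 1/4·1/4 + 1/4·1/2 = 1/4.

1/4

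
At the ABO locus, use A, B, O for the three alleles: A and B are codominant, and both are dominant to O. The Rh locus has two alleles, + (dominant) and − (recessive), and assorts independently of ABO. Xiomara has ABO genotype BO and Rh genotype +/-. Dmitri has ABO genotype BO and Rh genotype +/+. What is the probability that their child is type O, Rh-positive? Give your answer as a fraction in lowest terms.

1/4

ABO cross BO × BO → offspring phenotypes: 1/4 O, 3/4 B.
Rh cross +/- × +/+ → 1 Rh+.
Independent loci: P(type O, Rh-positive) = 1/4 × 1 = 1/4.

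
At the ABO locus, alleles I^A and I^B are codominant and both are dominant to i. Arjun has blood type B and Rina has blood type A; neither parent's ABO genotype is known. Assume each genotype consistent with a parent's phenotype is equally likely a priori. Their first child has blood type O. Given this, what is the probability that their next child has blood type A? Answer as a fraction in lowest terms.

Possible genotypes: Arjun ∈ {I^B I^B, I^B i}; Rina ∈ {I^A I^A, I^A i}.
Weight each parental genotype pair by prior × P(type-O child):
  I^B i × I^A i: posterior weight 1; P(next child type A) = 1/4.
Weighted sum = 1/4.

1/4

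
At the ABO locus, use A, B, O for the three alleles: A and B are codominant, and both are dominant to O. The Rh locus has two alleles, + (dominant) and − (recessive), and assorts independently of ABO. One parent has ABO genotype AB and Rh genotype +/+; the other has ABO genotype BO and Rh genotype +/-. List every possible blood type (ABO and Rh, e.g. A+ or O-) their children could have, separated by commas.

A+, B+, AB+

Gametes from AB × BO give offspring ABO genotypes AB, AO, BB, BO, i.e. phenotypes A, B, AB.
Rh cross +/+ × +/- → phenotypes Rh+.
Combining independently: A+, B+, AB+.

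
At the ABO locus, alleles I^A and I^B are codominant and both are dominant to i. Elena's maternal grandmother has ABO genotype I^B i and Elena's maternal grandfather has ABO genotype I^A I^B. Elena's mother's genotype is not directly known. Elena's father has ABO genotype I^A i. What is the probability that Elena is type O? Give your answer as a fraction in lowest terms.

Elena's mother's ABO genotype from I^B i × I^A I^B: 1/4 I^A I^B, 1/4 I^A i, 1/4 I^B I^B, 1/4 I^B i.
Crossing each possibility with the father I^A i and summing P(type O): 1/4·0 + 1/4·1/4 + 1/4·0 + 1/4·1/4 = 1/8.

1/8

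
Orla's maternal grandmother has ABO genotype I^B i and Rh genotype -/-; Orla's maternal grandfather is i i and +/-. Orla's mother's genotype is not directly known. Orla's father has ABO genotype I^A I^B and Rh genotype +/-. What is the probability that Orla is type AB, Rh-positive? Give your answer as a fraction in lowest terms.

Orla's mother's ABO genotype from I^B i × i i: 1/2 I^B i, 1/2 i i.
Crossing each possibility with the father I^A I^B and summing P(type AB): 1/2·1/4 + 1/2·0 = 1/8.
Similarly for Rh via the mother's Rh distribution: P(Rh+) = 5/8.
Independent loci: 1/8 × 5/8 = 5/64.

5/64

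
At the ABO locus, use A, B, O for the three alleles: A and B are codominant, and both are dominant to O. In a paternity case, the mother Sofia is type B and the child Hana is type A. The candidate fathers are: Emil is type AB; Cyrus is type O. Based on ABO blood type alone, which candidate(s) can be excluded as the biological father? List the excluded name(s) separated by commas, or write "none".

Cyrus

A candidate is excluded only if no genotype consistent with his phenotype could produce a type A child with a type B mother.
Cyrus (type O): no genotype consistent with that phenotype can produce a type-A child with a type-B mother.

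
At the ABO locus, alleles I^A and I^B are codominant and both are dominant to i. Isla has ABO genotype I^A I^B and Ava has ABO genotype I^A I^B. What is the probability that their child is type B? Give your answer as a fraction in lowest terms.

1/4

ABO cross I^A I^B × I^A I^B → offspring phenotypes: 1/4 A, 1/4 B, 1/2 AB.
So P(type B) = 1/4.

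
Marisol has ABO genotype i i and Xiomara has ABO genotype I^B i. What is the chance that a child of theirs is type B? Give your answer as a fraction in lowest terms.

ABO cross i i × I^B i → offspring phenotypes: 1/2 O, 1/2 B.
So P(type B) = 1/2.

1/2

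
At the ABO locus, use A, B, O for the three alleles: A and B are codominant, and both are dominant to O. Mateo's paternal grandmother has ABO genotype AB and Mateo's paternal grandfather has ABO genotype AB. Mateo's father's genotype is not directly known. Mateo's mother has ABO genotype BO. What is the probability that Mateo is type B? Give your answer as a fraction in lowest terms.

Mateo's father's ABO genotype from AB × AB: 1/4 AA, 1/2 AB, 1/4 BB.
Crossing each possibility with the mother BO and summing P(type B): 1/4·0 + 1/2·1/2 + 1/4·1 = 1/2.

1/2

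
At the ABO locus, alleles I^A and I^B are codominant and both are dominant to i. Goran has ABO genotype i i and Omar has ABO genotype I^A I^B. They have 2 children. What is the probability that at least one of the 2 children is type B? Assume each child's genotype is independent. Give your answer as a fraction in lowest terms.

3/4

ABO cross i i × I^A I^B → 1/2 A, 1/2 B.
So P(type B) = 1/2 per child.
P(none) = (1/2)^2 = 1/4; P(at least one) = 1 − 1/4 = 3/4.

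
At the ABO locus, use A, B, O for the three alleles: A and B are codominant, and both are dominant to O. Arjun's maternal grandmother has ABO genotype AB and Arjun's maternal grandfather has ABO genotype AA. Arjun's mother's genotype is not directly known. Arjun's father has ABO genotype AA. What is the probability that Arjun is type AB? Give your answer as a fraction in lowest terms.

1/4

Arjun's mother's ABO genotype from AB × AA: 1/2 AA, 1/2 AB.
Crossing each possibility with the father AA and summing P(type AB): 1/2·0 + 1/2·1/2 = 1/4.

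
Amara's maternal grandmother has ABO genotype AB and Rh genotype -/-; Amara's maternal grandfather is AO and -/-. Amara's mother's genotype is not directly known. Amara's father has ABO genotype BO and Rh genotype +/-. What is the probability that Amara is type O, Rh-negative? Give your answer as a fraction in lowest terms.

Amara's mother's ABO genotype from AB × AO: 1/4 AA, 1/4 AB, 1/4 AO, 1/4 BO.
Crossing each possibility with the father BO and summing P(type O): 1/4·0 + 1/4·0 + 1/4·1/4 + 1/4·1/4 = 1/8.
Similarly for Rh via the mother's Rh distribution: P(Rh-) = 1/2.
Independent loci: 1/8 × 1/2 = 1/16.

1/16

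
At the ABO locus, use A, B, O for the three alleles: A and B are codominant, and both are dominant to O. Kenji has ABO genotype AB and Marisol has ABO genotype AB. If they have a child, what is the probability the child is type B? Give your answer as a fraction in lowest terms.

1/4

ABO cross AB × AB → offspring phenotypes: 1/4 A, 1/4 B, 1/2 AB.
So P(type B) = 1/4.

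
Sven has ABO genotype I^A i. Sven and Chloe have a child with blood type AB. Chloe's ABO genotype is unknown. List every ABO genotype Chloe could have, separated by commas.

I^A I^B, I^B I^B, I^B i

For each candidate genotype of Chloe, check whether crossing it with I^A i can produce every observed child phenotype.
  I^A I^A → possible child types {A} ✗
  I^A I^B → possible child types {A, B, AB} ✓
  I^A i → possible child types {O, A} ✗
  I^B I^B → possible child types {B, AB} ✓
  I^B i → possible child types {O, A, B, AB} ✓
  i i → possible child types {O, A} ✗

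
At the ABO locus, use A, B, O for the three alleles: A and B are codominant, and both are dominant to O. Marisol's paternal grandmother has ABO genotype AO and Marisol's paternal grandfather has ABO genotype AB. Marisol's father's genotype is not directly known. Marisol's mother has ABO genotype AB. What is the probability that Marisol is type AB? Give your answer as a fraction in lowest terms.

Marisol's father's ABO genotype from AO × AB: 1/4 AA, 1/4 AB, 1/4 AO, 1/4 BO.
Crossing each possibility with the mother AB and summing P(type AB): 1/4·1/2 + 1/4·1/2 + 1/4·1/4 + 1/4·1/4 = 3/8.

3/8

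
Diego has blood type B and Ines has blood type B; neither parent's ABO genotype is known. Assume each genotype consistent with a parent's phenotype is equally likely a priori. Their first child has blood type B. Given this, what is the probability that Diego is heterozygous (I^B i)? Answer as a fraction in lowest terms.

Possible genotypes: Diego ∈ {I^B I^B, I^B i}; Ines ∈ {I^B I^B, I^B i}.
Weight each parental genotype pair by prior × P(type-B child):
  I^B I^B × I^B I^B: posterior weight 4/15.
  I^B I^B × I^B i: posterior weight 4/15.
  I^B i × I^B I^B: posterior weight 4/15.
  I^B i × I^B i: posterior weight 1/5.
Sum the posterior weight over pairs where Diego is I^B i: 7/15.

7/15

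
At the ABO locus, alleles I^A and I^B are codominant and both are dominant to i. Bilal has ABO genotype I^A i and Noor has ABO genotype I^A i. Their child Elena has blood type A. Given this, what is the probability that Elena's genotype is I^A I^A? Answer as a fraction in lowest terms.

Cross I^A i × I^A i → 1/4 I^A I^A, 1/2 I^A i, 1/4 i i.
Type-A genotypes among offspring: I^A I^A (1/4), I^A i (1/2); total 3/4.
P(I^A I^A | type A) = (1/4) / (3/4) = 1/3.

1/3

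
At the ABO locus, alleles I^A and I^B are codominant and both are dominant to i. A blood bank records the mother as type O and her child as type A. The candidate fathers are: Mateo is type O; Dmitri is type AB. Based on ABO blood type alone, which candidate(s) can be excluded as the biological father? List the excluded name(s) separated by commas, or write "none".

Mateo

A candidate is excluded only if no genotype consistent with his phenotype could produce a type A child with a type O mother.
Mateo (type O): no genotype consistent with that phenotype can produce a type-A child with a type-O mother.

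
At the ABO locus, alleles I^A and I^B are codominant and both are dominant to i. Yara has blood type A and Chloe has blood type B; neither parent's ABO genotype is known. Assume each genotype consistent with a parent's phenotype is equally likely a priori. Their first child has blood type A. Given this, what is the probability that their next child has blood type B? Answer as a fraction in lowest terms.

Possible genotypes: Yara ∈ {I^A I^A, I^A i}; Chloe ∈ {I^B I^B, I^B i}.
Weight each parental genotype pair by prior × P(type-A child):
  I^A I^A × I^B i: posterior weight 2/3; P(next child type B) = 0.
  I^A i × I^B i: posterior weight 1/3; P(next child type B) = 1/4.
Weighted sum = 1/12.

1/12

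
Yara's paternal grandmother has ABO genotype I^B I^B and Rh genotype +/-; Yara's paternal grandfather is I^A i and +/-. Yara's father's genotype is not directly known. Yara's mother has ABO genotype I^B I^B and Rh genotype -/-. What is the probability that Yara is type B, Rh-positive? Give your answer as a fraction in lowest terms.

3/8

Yara's father's ABO genotype from I^B I^B × I^A i: 1/2 I^A I^B, 1/2 I^B i.
Crossing each possibility with the mother I^B I^B and summing P(type B): 1/2·1/2 + 1/2·1 = 3/4.
Similarly for Rh via the father's Rh distribution: P(Rh+) = 1/2.
Independent loci: 3/4 × 1/2 = 3/8.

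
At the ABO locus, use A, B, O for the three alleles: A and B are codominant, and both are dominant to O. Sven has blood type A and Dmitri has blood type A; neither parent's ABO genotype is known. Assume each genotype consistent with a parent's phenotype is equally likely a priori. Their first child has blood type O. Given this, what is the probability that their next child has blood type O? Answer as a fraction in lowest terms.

Possible genotypes: Sven ∈ {AA, AO}; Dmitri ∈ {AA, AO}.
Weight each parental genotype pair by prior × P(type-O child):
  AO × AO: posterior weight 1; P(next child type O) = 1/4.
Weighted sum = 1/4.

1/4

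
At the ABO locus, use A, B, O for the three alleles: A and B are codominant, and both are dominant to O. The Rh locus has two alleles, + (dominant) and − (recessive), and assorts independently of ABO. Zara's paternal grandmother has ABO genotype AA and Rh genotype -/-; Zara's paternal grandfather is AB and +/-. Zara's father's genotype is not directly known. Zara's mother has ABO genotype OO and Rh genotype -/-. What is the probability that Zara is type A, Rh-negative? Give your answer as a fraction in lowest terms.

9/16

Zara's father's ABO genotype from AA × AB: 1/2 AA, 1/2 AB.
Crossing each possibility with the mother OO and summing P(type A): 1/2·1 + 1/2·1/2 = 3/4.
Similarly for Rh via the father's Rh distribution: P(Rh-) = 3/4.
Independent loci: 3/4 × 3/4 = 9/16.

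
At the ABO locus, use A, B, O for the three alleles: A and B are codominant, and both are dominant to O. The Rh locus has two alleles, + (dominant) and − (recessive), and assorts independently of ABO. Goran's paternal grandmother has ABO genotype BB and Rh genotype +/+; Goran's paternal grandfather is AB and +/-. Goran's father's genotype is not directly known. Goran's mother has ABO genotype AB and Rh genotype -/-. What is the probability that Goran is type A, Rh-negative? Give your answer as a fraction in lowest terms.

1/32

Goran's father's ABO genotype from BB × AB: 1/2 AB, 1/2 BB.
Crossing each possibility with the mother AB and summing P(type A): 1/2·1/4 + 1/2·0 = 1/8.
Similarly for Rh via the father's Rh distribution: P(Rh-) = 1/4.
Independent loci: 1/8 × 1/4 = 1/32.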